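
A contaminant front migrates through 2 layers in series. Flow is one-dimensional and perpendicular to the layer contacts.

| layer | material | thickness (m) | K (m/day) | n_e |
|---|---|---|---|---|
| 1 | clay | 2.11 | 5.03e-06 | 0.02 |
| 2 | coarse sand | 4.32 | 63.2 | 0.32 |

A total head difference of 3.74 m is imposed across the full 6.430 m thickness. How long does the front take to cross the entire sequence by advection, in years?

437

With flow normal to the layers, continuity requires the same specific discharge q through every layer.
Σ(b_i/K_i) = 2.11/5.03e-06 + 4.32/63.2 = 4.195e+05 d.
q = Δh / Σ(b_i/K_i) = 3.74 / 4.195e+05 = 8.916e-06 m/day.
In each layer the seepage velocity is v_i = q/n_i, so the layer transit time is t_i = b_i·n_i / q:
  layer 1 (clay): t_1 = 2.11 × 0.02 / 8.916e-06 = 4733 d
  layer 2 (coarse sand): t_2 = 4.32 × 0.32 / 8.916e-06 = 1.551e+05 d
Total t = Σ t_i = 1.598e+05 days = 437.5 years.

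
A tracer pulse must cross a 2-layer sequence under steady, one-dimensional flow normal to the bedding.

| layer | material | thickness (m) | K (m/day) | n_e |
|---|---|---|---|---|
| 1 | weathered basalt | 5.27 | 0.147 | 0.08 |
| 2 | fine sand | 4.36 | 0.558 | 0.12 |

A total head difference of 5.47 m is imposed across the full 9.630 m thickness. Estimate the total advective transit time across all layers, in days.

7.54

With flow normal to the layers, continuity requires the same specific discharge q through every layer.
Σ(b_i/K_i) = 5.27/0.147 + 4.36/0.558 = 43.66 d.
q = Δh / Σ(b_i/K_i) = 5.47 / 43.66 = 0.1253 m/day.
In each layer the seepage velocity is v_i = q/n_i, so the layer transit time is t_i = b_i·n_i / q:
  layer 1 (weathered basalt): t_1 = 5.27 × 0.08 / 0.1253 = 3.365 d
  layer 2 (fine sand): t_2 = 4.36 × 0.12 / 0.1253 = 4.176 d
Total t = Σ t_i = 7.542 days.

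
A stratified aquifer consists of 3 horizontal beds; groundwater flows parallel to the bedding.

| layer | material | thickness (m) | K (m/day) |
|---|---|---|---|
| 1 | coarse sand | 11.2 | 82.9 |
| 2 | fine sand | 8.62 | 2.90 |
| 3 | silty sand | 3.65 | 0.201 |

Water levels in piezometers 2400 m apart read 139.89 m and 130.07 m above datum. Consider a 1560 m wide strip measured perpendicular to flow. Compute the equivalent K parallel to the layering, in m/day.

40.7

Flow is parallel to layering, so each bed carries its own Darcy discharge and the transmissivities add.
Σ(K_i·b_i) = 82.9×11.2 + 2.90×8.62 + 0.201×3.65 = 954.2 m²/day.
Total thickness b = 23.47 m, so K_eq = Σ(K_i·b_i)/b = 40.66 m/day.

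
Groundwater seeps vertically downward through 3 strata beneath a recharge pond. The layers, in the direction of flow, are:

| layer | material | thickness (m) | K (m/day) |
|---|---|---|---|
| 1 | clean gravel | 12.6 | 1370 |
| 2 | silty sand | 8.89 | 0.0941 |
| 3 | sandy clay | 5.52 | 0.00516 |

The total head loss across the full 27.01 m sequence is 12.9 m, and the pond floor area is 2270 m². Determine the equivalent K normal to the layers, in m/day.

0.0232

Flow is perpendicular to layering, so the layers act in series and the equivalent K is the thickness-weighted harmonic mean.
Total thickness L = 12.6 + 8.89 + 5.52 = 27.01 m.
Σ(b_i/K_i) = 12.6/1370 + 8.89/0.0941 + 5.52/0.00516 = 1164 d.
K_eq = L / Σ(b_i/K_i) = 27.01 / 1164 = 0.02320 m/day.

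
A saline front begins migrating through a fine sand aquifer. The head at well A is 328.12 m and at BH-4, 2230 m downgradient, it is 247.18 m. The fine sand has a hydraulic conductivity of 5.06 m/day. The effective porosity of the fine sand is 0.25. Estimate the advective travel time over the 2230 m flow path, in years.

8.31

Hydraulic gradient i = (328.12 − 247.18) / 2230 = 80.94 / 2230 = 0.03630.
Darcy flux q = K · i = 5.060 × 0.03630 = 0.1837 m/day.
Seepage velocity v = q / n_e = 0.1837 / 0.25 = 0.7346 m/day.
Travel time t = L / v = 2230 / 0.7346 = 3036 days = 8.311 years.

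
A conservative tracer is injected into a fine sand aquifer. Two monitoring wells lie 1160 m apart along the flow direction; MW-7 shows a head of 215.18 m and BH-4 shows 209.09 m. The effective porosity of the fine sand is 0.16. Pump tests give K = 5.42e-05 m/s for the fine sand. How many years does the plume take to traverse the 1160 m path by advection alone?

20.7

Convert K: 5.42e-05 m/s × 86400 = 4.683 m/day.
Hydraulic gradient i = (215.18 − 209.09) / 1160 = 6.09 / 1160 = 0.005250.
Darcy flux q = K · i = 4.683 × 0.005250 = 0.02459 m/day.
Seepage velocity v = q / n_e = 0.02459 / 0.16 = 0.1537 m/day.
Travel time t = L / v = 1160 / 0.1537 = 7549 days = 20.67 years.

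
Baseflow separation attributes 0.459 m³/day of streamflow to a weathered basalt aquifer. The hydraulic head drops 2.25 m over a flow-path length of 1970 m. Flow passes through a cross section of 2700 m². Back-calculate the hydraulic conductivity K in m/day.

Hydraulic gradient i = Δh / L = 2.25 / 1970 = 0.001142.
From Q = K·A·i, K = Q / (A·i) = 0.459 / (2700 × 0.001142) = 0.1488 m/day.

0.149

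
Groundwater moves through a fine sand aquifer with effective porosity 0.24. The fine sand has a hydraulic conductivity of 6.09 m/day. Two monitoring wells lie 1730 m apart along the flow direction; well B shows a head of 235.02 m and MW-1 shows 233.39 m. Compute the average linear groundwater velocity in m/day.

0.0239

Hydraulic gradient i = (235.02 − 233.39) / 1730 = 1.63 / 1730 = 0.0009422.
Darcy flux q = K · i = 6.090 × 0.0009422 = 0.005738 m/day.
Seepage velocity v = q / n_e = 0.005738 / 0.24 = 0.02391 m/day.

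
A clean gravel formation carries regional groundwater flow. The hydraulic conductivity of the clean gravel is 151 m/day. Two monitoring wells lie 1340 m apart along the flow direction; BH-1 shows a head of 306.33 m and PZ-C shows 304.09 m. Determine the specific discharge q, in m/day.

0.252

Hydraulic gradient i = (306.33 − 304.09) / 1340 = 2.24 / 1340 = 0.001672.
Specific discharge q = K · i = 151.0 × 0.001672 = 0.2524 m/day.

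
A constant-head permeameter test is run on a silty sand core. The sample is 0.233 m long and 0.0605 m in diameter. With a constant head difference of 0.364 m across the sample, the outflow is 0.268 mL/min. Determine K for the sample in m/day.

Cross-sectional area A = π·(d/2)² = π × (0.0605/2)² = 0.002875 m².
Convert discharge: 0.268 mL/min = 4.467e-09 m³/s.
Darcy's law rearranged: K = Q·L / (A·Δh) = 4.467e-09 × 0.233 / (0.002875 × 0.364) = 9.946e-07 m/s = 0.08593 m/day.

0.0859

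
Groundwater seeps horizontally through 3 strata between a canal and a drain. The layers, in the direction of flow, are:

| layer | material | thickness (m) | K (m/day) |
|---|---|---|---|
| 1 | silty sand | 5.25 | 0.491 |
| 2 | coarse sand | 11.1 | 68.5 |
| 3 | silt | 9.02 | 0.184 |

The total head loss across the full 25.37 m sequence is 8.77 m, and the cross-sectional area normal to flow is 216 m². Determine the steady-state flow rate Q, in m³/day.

Flow is perpendicular to layering, so the layers act in series and the equivalent K is the thickness-weighted harmonic mean.
Total thickness L = 5.25 + 11.1 + 9.02 = 25.37 m.
Σ(b_i/K_i) = 5.25/0.491 + 11.1/68.5 + 9.02/0.184 = 59.88 d.
K_eq = L / Σ(b_i/K_i) = 25.37 / 59.88 = 0.4237 m/day.
Q = K_eq · A · (Δh/L) = 0.4237 × 216 × (8.77/25.37) = 31.64 m³/day.

31.6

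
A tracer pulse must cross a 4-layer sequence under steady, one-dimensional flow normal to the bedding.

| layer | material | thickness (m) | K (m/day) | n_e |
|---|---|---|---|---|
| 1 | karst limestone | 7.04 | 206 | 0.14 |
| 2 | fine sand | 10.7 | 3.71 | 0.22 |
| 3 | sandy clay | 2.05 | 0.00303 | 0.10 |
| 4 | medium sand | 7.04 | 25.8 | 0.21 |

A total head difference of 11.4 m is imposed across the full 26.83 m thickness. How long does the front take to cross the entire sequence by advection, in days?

300

With flow normal to the layers, continuity requires the same specific discharge q through every layer.
Σ(b_i/K_i) = 7.04/206 + 10.7/3.71 + 2.05/0.00303 + 7.04/25.8 = 679.8 d.
q = Δh / Σ(b_i/K_i) = 11.4 / 679.8 = 0.01677 m/day.
In each layer the seepage velocity is v_i = q/n_i, so the layer transit time is t_i = b_i·n_i / q:
  layer 1 (karst limestone): t_1 = 7.04 × 0.14 / 0.01677 = 58.77 d
  layer 2 (fine sand): t_2 = 10.7 × 0.22 / 0.01677 = 140.4 d
  layer 3 (sandy clay): t_3 = 2.05 × 0.10 / 0.01677 = 12.22 d
  layer 4 (medium sand): t_4 = 7.04 × 0.21 / 0.01677 = 88.15 d
Total t = Σ t_i = 299.5 days.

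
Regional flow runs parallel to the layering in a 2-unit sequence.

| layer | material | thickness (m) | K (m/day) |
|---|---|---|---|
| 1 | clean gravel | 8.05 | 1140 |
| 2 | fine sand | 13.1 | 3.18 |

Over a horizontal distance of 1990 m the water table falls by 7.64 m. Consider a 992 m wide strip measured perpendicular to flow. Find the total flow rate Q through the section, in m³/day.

35100

Flow is parallel to layering, so each bed carries its own Darcy discharge and the transmissivities add.
Σ(K_i·b_i) = 1140×8.05 + 3.18×13.1 = 9219 m²/day.
Hydraulic gradient i = Δh / L = 7.64 / 1990 = 0.003839.
Q = Σ(K_i·b_i) · W · i = 9219 × 992 × 0.003839 = 35109 m³/day.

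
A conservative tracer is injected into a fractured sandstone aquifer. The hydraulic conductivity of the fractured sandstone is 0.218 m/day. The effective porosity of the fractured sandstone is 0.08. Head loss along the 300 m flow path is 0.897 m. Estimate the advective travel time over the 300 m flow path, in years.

101

Hydraulic gradient i = Δh / L = 0.897 / 300 = 0.002990.
Darcy flux q = K · i = 0.2180 × 0.002990 = 0.0006518 m/day.
Seepage velocity v = q / n_e = 0.0006518 / 0.08 = 0.008148 m/day.
Travel time t = L / v = 300 / 0.008148 = 36820 days = 100.8 years.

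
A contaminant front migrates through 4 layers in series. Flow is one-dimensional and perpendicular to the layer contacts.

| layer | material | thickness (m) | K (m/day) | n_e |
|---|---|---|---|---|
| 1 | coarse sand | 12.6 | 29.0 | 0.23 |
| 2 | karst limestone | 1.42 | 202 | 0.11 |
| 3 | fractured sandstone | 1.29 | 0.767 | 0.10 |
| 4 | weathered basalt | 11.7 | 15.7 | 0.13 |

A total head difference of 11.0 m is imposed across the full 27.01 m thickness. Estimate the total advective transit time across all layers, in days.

1.23

With flow normal to the layers, continuity requires the same specific discharge q through every layer.
Σ(b_i/K_i) = 12.6/29.0 + 1.42/202 + 1.29/0.767 + 11.7/15.7 = 2.869 d.
q = Δh / Σ(b_i/K_i) = 11.0 / 2.869 = 3.835 m/day.
In each layer the seepage velocity is v_i = q/n_i, so the layer transit time is t_i = b_i·n_i / q:
  layer 1 (coarse sand): t_1 = 12.6 × 0.23 / 3.835 = 0.7557 d
  layer 2 (karst limestone): t_2 = 1.42 × 0.11 / 3.835 = 0.04073 d
  layer 3 (fractured sandstone): t_3 = 1.29 × 0.10 / 3.835 = 0.03364 d
  layer 4 (weathered basalt): t_4 = 11.7 × 0.13 / 3.835 = 0.3967 d
Total t = Σ t_i = 1.227 days.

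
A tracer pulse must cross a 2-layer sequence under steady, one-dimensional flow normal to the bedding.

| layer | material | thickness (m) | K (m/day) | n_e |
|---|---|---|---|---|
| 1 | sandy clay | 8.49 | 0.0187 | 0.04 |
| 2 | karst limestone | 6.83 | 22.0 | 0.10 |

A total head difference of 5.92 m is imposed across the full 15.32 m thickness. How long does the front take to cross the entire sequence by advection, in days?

78.5

With flow normal to the layers, continuity requires the same specific discharge q through every layer.
Σ(b_i/K_i) = 8.49/0.0187 + 6.83/22.0 = 454.3 d.
q = Δh / Σ(b_i/K_i) = 5.92 / 454.3 = 0.01303 m/day.
In each layer the seepage velocity is v_i = q/n_i, so the layer transit time is t_i = b_i·n_i / q:
  layer 1 (sandy clay): t_1 = 8.49 × 0.04 / 0.01303 = 26.06 d
  layer 2 (karst limestone): t_2 = 6.83 × 0.10 / 0.01303 = 52.42 d
Total t = Σ t_i = 78.48 days.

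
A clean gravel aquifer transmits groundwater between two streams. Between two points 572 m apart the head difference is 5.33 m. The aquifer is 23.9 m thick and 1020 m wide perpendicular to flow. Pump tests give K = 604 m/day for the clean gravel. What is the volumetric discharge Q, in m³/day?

137000

Cross-sectional area A = 1020 × 23.9 = 24378 m².
Hydraulic gradient i = Δh / L = 5.33 / 572 = 0.009318.
Darcy's law: Q = K · A · i = 604.0 × 24378 × 0.009318 = 1.372e+05 m³/day.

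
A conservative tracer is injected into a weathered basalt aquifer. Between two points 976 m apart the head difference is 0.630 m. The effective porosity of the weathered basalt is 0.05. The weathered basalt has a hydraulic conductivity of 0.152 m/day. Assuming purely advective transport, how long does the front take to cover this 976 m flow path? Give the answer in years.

Hydraulic gradient i = Δh / L = 0.630 / 976 = 0.0006455.
Darcy flux q = K · i = 0.1520 × 0.0006455 = 9.811e-05 m/day.
Seepage velocity v = q / n_e = 9.811e-05 / 0.05 = 0.001962 m/day.
Travel time t = L / v = 976 / 0.001962 = 4.974e+05 days = 1362 years.

1360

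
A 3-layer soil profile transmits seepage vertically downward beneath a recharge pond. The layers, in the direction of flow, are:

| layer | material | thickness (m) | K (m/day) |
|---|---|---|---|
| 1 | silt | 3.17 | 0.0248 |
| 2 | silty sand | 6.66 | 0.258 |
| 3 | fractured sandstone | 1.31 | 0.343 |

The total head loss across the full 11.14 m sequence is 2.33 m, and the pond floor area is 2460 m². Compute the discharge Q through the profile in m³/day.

36.4

Flow is perpendicular to layering, so the layers act in series and the equivalent K is the thickness-weighted harmonic mean.
Total thickness L = 3.17 + 6.66 + 1.31 = 11.14 m.
Σ(b_i/K_i) = 3.17/0.0248 + 6.66/0.258 + 1.31/0.343 = 157.5 d.
K_eq = L / Σ(b_i/K_i) = 11.14 / 157.5 = 0.07075 m/day.
Q = K_eq · A · (Δh/L) = 0.07075 × 2460 × (2.33/11.14) = 36.40 m³/day.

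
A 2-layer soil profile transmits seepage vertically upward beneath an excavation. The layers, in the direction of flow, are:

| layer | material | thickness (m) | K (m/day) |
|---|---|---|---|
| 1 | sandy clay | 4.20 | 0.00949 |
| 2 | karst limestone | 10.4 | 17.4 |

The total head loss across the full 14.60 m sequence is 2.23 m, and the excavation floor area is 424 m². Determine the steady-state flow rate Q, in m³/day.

2.13

Flow is perpendicular to layering, so the layers act in series and the equivalent K is the thickness-weighted harmonic mean.
Total thickness L = 4.20 + 10.4 = 14.60 m.
Σ(b_i/K_i) = 4.20/0.00949 + 10.4/17.4 = 443.2 d.
K_eq = L / Σ(b_i/K_i) = 14.60 / 443.2 = 0.03294 m/day.
Q = K_eq · A · (Δh/L) = 0.03294 × 424 × (2.23/14.60) = 2.134 m³/day.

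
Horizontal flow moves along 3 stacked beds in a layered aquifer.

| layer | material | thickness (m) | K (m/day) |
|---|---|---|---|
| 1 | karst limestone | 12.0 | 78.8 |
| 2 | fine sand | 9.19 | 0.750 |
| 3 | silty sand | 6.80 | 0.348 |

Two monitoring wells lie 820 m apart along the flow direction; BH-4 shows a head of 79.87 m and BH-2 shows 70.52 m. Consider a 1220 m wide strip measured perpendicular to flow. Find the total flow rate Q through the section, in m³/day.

Flow is parallel to layering, so each bed carries its own Darcy discharge and the transmissivities add.
Σ(K_i·b_i) = 78.8×12.0 + 0.750×9.19 + 0.348×6.80 = 954.9 m²/day.
Hydraulic gradient i = (79.87 − 70.52) / 820 = 9.35 / 820 = 0.01140.
Q = Σ(K_i·b_i) · W · i = 954.9 × 1220 × 0.01140 = 13283 m³/day.

13300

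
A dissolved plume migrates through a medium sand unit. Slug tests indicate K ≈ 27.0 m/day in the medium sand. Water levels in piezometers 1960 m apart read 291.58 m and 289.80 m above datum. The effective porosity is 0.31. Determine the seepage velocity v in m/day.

0.0791

Hydraulic gradient i = (291.58 − 289.80) / 1960 = 1.78 / 1960 = 0.0009082.
Darcy flux q = K · i = 27.00 × 0.0009082 = 0.02452 m/day.
Seepage velocity v = q / n_e = 0.02452 / 0.31 = 0.07910 m/day.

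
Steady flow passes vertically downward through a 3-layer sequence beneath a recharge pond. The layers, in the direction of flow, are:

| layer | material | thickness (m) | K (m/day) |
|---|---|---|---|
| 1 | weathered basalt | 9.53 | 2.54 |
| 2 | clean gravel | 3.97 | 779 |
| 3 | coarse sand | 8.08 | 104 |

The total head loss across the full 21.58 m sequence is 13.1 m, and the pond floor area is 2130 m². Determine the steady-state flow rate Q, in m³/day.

7280

Flow is perpendicular to layering, so the layers act in series and the equivalent K is the thickness-weighted harmonic mean.
Total thickness L = 9.53 + 3.97 + 8.08 = 21.58 m.
Σ(b_i/K_i) = 9.53/2.54 + 3.97/779 + 8.08/104 = 3.835 d.
K_eq = L / Σ(b_i/K_i) = 21.58 / 3.835 = 5.627 m/day.
Q = K_eq · A · (Δh/L) = 5.627 × 2130 × (13.1/21.58) = 7276 m³/day.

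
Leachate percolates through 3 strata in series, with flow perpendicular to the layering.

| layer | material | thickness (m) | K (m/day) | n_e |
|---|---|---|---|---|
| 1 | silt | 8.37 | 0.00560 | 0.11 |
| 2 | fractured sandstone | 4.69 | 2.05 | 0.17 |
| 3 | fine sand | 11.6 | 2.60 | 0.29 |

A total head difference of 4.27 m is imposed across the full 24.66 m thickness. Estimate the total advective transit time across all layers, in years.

With flow normal to the layers, continuity requires the same specific discharge q through every layer.
Σ(b_i/K_i) = 8.37/0.00560 + 4.69/2.05 + 11.6/2.60 = 1501 d.
q = Δh / Σ(b_i/K_i) = 4.27 / 1501 = 0.002844 m/day.
In each layer the seepage velocity is v_i = q/n_i, so the layer transit time is t_i = b_i·n_i / q:
  layer 1 (silt): t_1 = 8.37 × 0.11 / 0.002844 = 323.7 d
  layer 2 (fractured sandstone): t_2 = 4.69 × 0.17 / 0.002844 = 280.3 d
  layer 3 (fine sand): t_3 = 11.6 × 0.29 / 0.002844 = 1183 d
Total t = Σ t_i = 1787 days = 4.892 years.

4.89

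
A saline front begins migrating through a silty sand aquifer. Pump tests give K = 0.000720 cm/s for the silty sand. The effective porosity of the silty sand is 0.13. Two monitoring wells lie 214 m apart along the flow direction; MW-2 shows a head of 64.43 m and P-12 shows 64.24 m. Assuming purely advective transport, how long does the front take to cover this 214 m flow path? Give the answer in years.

Convert K: 0.000720 cm/s × 864 = 0.6221 m/day.
Hydraulic gradient i = (64.43 − 64.24) / 214 = 0.19 / 214 = 0.0008879.
Darcy flux q = K · i = 0.6221 × 0.0008879 = 0.0005523 m/day.
Seepage velocity v = q / n_e = 0.0005523 / 0.13 = 0.004249 m/day.
Travel time t = L / v = 214 / 0.004249 = 50370 days = 137.9 years.

138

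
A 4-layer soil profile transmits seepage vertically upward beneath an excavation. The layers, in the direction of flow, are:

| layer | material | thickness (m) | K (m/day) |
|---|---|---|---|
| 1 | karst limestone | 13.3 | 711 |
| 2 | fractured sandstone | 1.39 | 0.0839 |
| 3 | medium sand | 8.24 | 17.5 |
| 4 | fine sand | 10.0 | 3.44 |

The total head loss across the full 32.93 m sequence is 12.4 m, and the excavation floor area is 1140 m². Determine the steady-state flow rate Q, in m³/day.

708

Flow is perpendicular to layering, so the layers act in series and the equivalent K is the thickness-weighted harmonic mean.
Total thickness L = 13.3 + 1.39 + 8.24 + 10.0 = 32.93 m.
Σ(b_i/K_i) = 13.3/711 + 1.39/0.0839 + 8.24/17.5 + 10.0/3.44 = 19.96 d.
K_eq = L / Σ(b_i/K_i) = 32.93 / 19.96 = 1.649 m/day.
Q = K_eq · A · (Δh/L) = 1.649 × 1140 × (12.4/32.93) = 708.1 m³/day.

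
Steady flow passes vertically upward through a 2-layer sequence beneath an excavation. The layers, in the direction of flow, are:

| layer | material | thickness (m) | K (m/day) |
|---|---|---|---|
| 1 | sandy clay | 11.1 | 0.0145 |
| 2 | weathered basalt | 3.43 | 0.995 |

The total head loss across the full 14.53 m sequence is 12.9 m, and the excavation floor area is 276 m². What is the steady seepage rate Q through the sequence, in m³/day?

Flow is perpendicular to layering, so the layers act in series and the equivalent K is the thickness-weighted harmonic mean.
Total thickness L = 11.1 + 3.43 = 14.53 m.
Σ(b_i/K_i) = 11.1/0.0145 + 3.43/0.995 = 769.0 d.
K_eq = L / Σ(b_i/K_i) = 14.53 / 769.0 = 0.01890 m/day.
Q = K_eq · A · (Δh/L) = 0.01890 × 276 × (12.9/14.53) = 4.630 m³/day.

4.63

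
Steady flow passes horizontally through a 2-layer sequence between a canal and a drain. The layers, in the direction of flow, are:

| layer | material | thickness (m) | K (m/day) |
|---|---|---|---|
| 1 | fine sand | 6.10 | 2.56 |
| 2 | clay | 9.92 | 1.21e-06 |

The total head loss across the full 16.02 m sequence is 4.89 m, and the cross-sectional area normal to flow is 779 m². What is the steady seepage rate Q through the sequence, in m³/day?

0.000465

Flow is perpendicular to layering, so the layers act in series and the equivalent K is the thickness-weighted harmonic mean.
Total thickness L = 6.10 + 9.92 = 16.02 m.
Σ(b_i/K_i) = 6.10/2.56 + 9.92/1.21e-06 = 8.198e+06 d.
K_eq = L / Σ(b_i/K_i) = 16.02 / 8.198e+06 = 1.954e-06 m/day.
Q = K_eq · A · (Δh/L) = 1.954e-06 × 779 × (4.89/16.02) = 0.0004646 m³/day.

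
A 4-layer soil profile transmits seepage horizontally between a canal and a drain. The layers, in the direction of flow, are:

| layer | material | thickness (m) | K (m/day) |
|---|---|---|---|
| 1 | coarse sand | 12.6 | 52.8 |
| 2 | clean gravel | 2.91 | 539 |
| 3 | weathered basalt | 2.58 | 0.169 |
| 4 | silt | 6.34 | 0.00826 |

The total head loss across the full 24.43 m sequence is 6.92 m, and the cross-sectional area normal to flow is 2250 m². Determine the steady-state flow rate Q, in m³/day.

Flow is perpendicular to layering, so the layers act in series and the equivalent K is the thickness-weighted harmonic mean.
Total thickness L = 12.6 + 2.91 + 2.58 + 6.34 = 24.43 m.
Σ(b_i/K_i) = 12.6/52.8 + 2.91/539 + 2.58/0.169 + 6.34/0.00826 = 783.1 d.
K_eq = L / Σ(b_i/K_i) = 24.43 / 783.1 = 0.03120 m/day.
Q = K_eq · A · (Δh/L) = 0.03120 × 2250 × (6.92/24.43) = 19.88 m³/day.

19.9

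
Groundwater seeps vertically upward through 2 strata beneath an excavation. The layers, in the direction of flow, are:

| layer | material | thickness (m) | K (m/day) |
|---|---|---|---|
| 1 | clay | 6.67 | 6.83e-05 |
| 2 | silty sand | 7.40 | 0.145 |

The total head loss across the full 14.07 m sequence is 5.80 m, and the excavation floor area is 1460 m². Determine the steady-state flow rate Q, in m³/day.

Flow is perpendicular to layering, so the layers act in series and the equivalent K is the thickness-weighted harmonic mean.
Total thickness L = 6.67 + 7.40 = 14.07 m.
Σ(b_i/K_i) = 6.67/6.83e-05 + 7.40/0.145 = 97708 d.
K_eq = L / Σ(b_i/K_i) = 14.07 / 97708 = 0.0001440 m/day.
Q = K_eq · A · (Δh/L) = 0.0001440 × 1460 × (5.80/14.07) = 0.08667 m³/day.

0.0867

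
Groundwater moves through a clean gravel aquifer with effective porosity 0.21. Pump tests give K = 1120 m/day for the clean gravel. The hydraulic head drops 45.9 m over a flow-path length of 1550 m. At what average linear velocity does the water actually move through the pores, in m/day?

158

Hydraulic gradient i = Δh / L = 45.9 / 1550 = 0.02961.
Darcy flux q = K · i = 1120 × 0.02961 = 33.17 m/day.
Seepage velocity v = q / n_e = 33.17 / 0.21 = 157.9 m/day.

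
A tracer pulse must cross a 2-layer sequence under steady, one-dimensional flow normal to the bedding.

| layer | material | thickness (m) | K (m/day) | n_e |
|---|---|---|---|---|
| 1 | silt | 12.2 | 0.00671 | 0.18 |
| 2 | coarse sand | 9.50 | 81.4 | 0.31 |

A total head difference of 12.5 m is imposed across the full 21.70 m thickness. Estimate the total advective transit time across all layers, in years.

2.05

With flow normal to the layers, continuity requires the same specific discharge q through every layer.
Σ(b_i/K_i) = 12.2/0.00671 + 9.50/81.4 = 1818 d.
q = Δh / Σ(b_i/K_i) = 12.5 / 1818 = 0.006875 m/day.
In each layer the seepage velocity is v_i = q/n_i, so the layer transit time is t_i = b_i·n_i / q:
  layer 1 (silt): t_1 = 12.2 × 0.18 / 0.006875 = 319.4 d
  layer 2 (coarse sand): t_2 = 9.50 × 0.31 / 0.006875 = 428.4 d
Total t = Σ t_i = 747.8 days = 2.047 years.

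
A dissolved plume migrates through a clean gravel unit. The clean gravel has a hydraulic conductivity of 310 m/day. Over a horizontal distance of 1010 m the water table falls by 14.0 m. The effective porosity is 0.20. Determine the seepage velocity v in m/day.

21.5

Hydraulic gradient i = Δh / L = 14.0 / 1010 = 0.01386.
Darcy flux q = K · i = 310.0 × 0.01386 = 4.297 m/day.
Seepage velocity v = q / n_e = 4.297 / 0.20 = 21.49 m/day.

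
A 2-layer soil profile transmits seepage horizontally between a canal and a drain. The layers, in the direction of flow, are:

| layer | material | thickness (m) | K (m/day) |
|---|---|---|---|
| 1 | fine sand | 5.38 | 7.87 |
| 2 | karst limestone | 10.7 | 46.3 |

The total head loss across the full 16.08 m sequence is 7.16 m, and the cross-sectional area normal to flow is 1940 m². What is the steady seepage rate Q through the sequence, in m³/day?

15200

Flow is perpendicular to layering, so the layers act in series and the equivalent K is the thickness-weighted harmonic mean.
Total thickness L = 5.38 + 10.7 = 16.08 m.
Σ(b_i/K_i) = 5.38/7.87 + 10.7/46.3 = 0.9147 d.
K_eq = L / Σ(b_i/K_i) = 16.08 / 0.9147 = 17.58 m/day.
Q = K_eq · A · (Δh/L) = 17.58 × 1940 × (7.16/16.08) = 15186 m³/day.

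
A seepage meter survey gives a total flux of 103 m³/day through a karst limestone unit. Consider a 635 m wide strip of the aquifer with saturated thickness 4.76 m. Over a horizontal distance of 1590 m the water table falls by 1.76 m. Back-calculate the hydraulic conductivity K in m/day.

Cross-sectional area A = 635 × 4.76 = 3023 m².
Hydraulic gradient i = Δh / L = 1.76 / 1590 = 0.001107.
From Q = K·A·i, K = Q / (A·i) = 103 / (3023 × 0.001107) = 30.79 m/day.

30.8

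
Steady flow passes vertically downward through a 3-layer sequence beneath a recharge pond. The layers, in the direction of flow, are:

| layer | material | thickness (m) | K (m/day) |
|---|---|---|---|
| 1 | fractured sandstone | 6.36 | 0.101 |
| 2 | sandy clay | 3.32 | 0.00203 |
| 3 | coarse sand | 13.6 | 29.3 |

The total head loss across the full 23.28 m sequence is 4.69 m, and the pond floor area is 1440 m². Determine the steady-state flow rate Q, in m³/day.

Flow is perpendicular to layering, so the layers act in series and the equivalent K is the thickness-weighted harmonic mean.
Total thickness L = 6.36 + 3.32 + 13.6 = 23.28 m.
Σ(b_i/K_i) = 6.36/0.101 + 3.32/0.00203 + 13.6/29.3 = 1699 d.
K_eq = L / Σ(b_i/K_i) = 23.28 / 1699 = 0.01370 m/day.
Q = K_eq · A · (Δh/L) = 0.01370 × 1440 × (4.69/23.28) = 3.975 m³/day.

3.98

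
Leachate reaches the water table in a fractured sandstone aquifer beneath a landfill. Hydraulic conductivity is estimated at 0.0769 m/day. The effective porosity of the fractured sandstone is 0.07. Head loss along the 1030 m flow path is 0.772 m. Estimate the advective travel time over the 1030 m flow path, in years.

Hydraulic gradient i = Δh / L = 0.772 / 1030 = 0.0007495.
Darcy flux q = K · i = 0.07690 × 0.0007495 = 5.764e-05 m/day.
Seepage velocity v = q / n_e = 5.764e-05 / 0.07 = 0.0008234 m/day.
Travel time t = L / v = 1030 / 0.0008234 = 1.251e+06 days = 3425 years.

3420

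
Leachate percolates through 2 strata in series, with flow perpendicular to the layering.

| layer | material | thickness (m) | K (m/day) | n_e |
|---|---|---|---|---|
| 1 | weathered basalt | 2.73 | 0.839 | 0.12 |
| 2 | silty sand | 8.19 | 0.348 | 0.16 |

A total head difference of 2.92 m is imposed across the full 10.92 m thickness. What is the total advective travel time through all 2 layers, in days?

15.0

With flow normal to the layers, continuity requires the same specific discharge q through every layer.
Σ(b_i/K_i) = 2.73/0.839 + 8.19/0.348 = 26.79 d.
q = Δh / Σ(b_i/K_i) = 2.92 / 26.79 = 0.1090 m/day.
In each layer the seepage velocity is v_i = q/n_i, so the layer transit time is t_i = b_i·n_i / q:
  layer 1 (weathered basalt): t_1 = 2.73 × 0.12 / 0.1090 = 3.005 d
  layer 2 (silty sand): t_2 = 8.19 × 0.16 / 0.1090 = 12.02 d
Total t = Σ t_i = 15.03 days.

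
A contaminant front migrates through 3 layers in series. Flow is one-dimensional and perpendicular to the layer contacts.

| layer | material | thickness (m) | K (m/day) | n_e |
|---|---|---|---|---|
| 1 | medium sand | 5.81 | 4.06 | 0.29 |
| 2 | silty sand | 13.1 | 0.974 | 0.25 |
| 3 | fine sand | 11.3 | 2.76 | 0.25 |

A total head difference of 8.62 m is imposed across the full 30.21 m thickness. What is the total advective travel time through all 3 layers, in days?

17.1

With flow normal to the layers, continuity requires the same specific discharge q through every layer.
Σ(b_i/K_i) = 5.81/4.06 + 13.1/0.974 + 11.3/2.76 = 18.97 d.
q = Δh / Σ(b_i/K_i) = 8.62 / 18.97 = 0.4543 m/day.
In each layer the seepage velocity is v_i = q/n_i, so the layer transit time is t_i = b_i·n_i / q:
  layer 1 (medium sand): t_1 = 5.81 × 0.29 / 0.4543 = 3.709 d
  layer 2 (silty sand): t_2 = 13.1 × 0.25 / 0.4543 = 7.209 d
  layer 3 (fine sand): t_3 = 11.3 × 0.25 / 0.4543 = 6.219 d
Total t = Σ t_i = 17.14 days.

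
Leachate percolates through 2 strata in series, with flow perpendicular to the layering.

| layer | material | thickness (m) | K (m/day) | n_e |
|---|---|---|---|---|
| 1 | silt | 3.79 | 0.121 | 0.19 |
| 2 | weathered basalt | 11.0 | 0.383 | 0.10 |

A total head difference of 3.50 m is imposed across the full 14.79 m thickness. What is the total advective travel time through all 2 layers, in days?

31.2

With flow normal to the layers, continuity requires the same specific discharge q through every layer.
Σ(b_i/K_i) = 3.79/0.121 + 11.0/0.383 = 60.04 d.
q = Δh / Σ(b_i/K_i) = 3.50 / 60.04 = 0.05829 m/day.
In each layer the seepage velocity is v_i = q/n_i, so the layer transit time is t_i = b_i·n_i / q:
  layer 1 (silt): t_1 = 3.79 × 0.19 / 0.05829 = 12.35 d
  layer 2 (weathered basalt): t_2 = 11.0 × 0.10 / 0.05829 = 18.87 d
Total t = Σ t_i = 31.22 days.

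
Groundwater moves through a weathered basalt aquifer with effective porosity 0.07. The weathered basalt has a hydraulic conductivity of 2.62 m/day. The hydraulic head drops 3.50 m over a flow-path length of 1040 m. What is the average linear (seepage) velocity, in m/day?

Hydraulic gradient i = Δh / L = 3.50 / 1040 = 0.003365.
Darcy flux q = K · i = 2.620 × 0.003365 = 0.008817 m/day.
Seepage velocity v = q / n_e = 0.008817 / 0.07 = 0.1260 m/day.

0.126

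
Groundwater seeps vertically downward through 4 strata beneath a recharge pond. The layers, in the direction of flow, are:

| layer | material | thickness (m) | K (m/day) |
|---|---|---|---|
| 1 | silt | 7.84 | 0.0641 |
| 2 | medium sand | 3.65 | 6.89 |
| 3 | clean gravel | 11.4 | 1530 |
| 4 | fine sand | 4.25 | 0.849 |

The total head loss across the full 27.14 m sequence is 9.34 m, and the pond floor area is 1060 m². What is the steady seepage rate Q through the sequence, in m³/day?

77.4

Flow is perpendicular to layering, so the layers act in series and the equivalent K is the thickness-weighted harmonic mean.
Total thickness L = 7.84 + 3.65 + 11.4 + 4.25 = 27.14 m.
Σ(b_i/K_i) = 7.84/0.0641 + 3.65/6.89 + 11.4/1530 + 4.25/0.849 = 127.9 d.
K_eq = L / Σ(b_i/K_i) = 27.14 / 127.9 = 0.2123 m/day.
Q = K_eq · A · (Δh/L) = 0.2123 × 1060 × (9.34/27.14) = 77.44 m³/day.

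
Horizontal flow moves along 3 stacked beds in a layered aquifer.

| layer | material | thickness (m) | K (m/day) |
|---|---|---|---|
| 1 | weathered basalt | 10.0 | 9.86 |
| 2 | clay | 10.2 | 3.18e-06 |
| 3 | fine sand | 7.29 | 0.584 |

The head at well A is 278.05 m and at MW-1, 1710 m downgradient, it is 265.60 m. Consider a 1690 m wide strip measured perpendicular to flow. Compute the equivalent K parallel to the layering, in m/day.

3.74

Flow is parallel to layering, so each bed carries its own Darcy discharge and the transmissivities add.
Σ(K_i·b_i) = 9.86×10.0 + 3.18e-06×10.2 + 0.584×7.29 = 102.9 m²/day.
Total thickness b = 27.49 m, so K_eq = Σ(K_i·b_i)/b = 3.742 m/day.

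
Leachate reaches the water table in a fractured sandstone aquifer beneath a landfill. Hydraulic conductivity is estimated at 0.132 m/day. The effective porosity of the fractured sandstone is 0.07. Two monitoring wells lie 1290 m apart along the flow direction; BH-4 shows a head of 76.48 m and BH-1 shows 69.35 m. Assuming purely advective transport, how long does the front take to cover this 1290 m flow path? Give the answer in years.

Hydraulic gradient i = (76.48 − 69.35) / 1290 = 7.13 / 1290 = 0.005527.
Darcy flux q = K · i = 0.1320 × 0.005527 = 0.0007296 m/day.
Seepage velocity v = q / n_e = 0.0007296 / 0.07 = 0.01042 m/day.
Travel time t = L / v = 1290 / 0.01042 = 1.238e+05 days = 338.9 years.

339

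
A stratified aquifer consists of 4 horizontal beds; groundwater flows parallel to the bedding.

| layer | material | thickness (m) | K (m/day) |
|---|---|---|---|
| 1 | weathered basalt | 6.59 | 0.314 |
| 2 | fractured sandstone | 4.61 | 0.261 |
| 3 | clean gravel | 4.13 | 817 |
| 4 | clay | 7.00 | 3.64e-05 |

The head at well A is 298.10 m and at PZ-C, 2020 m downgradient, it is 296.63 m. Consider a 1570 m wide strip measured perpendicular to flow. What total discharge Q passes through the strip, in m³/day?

Flow is parallel to layering, so each bed carries its own Darcy discharge and the transmissivities add.
Σ(K_i·b_i) = 0.314×6.59 + 0.261×4.61 + 817×4.13 + 3.64e-05×7.00 = 3377 m²/day.
Hydraulic gradient i = (298.10 − 296.63) / 2020 = 1.47 / 2020 = 0.0007277.
Q = Σ(K_i·b_i) · W · i = 3377 × 1570 × 0.0007277 = 3859 m³/day.

3860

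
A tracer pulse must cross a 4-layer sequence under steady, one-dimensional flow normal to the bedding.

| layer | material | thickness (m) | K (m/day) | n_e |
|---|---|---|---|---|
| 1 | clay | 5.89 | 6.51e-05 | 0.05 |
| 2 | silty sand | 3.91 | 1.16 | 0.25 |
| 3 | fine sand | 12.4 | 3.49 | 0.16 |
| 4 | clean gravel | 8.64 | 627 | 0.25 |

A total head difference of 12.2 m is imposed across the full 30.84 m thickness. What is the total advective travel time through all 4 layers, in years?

110

With flow normal to the layers, continuity requires the same specific discharge q through every layer.
Σ(b_i/K_i) = 5.89/6.51e-05 + 3.91/1.16 + 12.4/3.49 + 8.64/627 = 90483 d.
q = Δh / Σ(b_i/K_i) = 12.2 / 90483 = 0.0001348 m/day.
In each layer the seepage velocity is v_i = q/n_i, so the layer transit time is t_i = b_i·n_i / q:
  layer 1 (clay): t_1 = 5.89 × 0.05 / 0.0001348 = 2184 d
  layer 2 (silty sand): t_2 = 3.91 × 0.25 / 0.0001348 = 7250 d
  layer 3 (fine sand): t_3 = 12.4 × 0.16 / 0.0001348 = 14715 d
  layer 4 (clean gravel): t_4 = 8.64 × 0.25 / 0.0001348 = 16020 d
Total t = Σ t_i = 40169 days = 110.0 years.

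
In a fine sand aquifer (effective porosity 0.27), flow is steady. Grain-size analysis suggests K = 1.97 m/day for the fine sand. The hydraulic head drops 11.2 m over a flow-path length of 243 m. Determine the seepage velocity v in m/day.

0.336

Hydraulic gradient i = Δh / L = 11.2 / 243 = 0.04609.
Darcy flux q = K · i = 1.970 × 0.04609 = 0.09080 m/day.
Seepage velocity v = q / n_e = 0.09080 / 0.27 = 0.3363 m/day.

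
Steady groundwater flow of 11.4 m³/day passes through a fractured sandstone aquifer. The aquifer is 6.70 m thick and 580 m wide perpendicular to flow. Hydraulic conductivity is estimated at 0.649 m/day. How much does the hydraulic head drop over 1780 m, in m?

8.05

Cross-sectional area A = 580 × 6.70 = 3886 m².
From Q = K·A·i, i = Q / (K·A) = 11.4 / (0.6490 × 3886) = 0.004520.
Head loss Δh = i · L = 0.004520 × 1780 = 8.046 m.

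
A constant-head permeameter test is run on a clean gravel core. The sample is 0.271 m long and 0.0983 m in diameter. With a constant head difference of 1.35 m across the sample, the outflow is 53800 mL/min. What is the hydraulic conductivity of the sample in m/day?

Cross-sectional area A = π·(d/2)² = π × (0.0983/2)² = 0.007589 m².
Convert discharge: 53800 mL/min = 0.0008967 m³/s.
Darcy's law rearranged: K = Q·L / (A·Δh) = 0.0008967 × 0.271 / (0.007589 × 1.35) = 0.02372 m/s = 2049 m/day.

2050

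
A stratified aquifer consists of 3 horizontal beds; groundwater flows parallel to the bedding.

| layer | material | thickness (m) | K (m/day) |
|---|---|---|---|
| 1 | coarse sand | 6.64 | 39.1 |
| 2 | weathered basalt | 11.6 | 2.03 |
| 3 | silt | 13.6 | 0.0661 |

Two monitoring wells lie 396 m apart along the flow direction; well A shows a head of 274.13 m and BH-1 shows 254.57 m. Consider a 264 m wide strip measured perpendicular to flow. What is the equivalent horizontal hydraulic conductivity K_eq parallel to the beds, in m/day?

8.92

Flow is parallel to layering, so each bed carries its own Darcy discharge and the transmissivities add.
Σ(K_i·b_i) = 39.1×6.64 + 2.03×11.6 + 0.0661×13.6 = 284.1 m²/day.
Total thickness b = 31.84 m, so K_eq = Σ(K_i·b_i)/b = 8.922 m/day.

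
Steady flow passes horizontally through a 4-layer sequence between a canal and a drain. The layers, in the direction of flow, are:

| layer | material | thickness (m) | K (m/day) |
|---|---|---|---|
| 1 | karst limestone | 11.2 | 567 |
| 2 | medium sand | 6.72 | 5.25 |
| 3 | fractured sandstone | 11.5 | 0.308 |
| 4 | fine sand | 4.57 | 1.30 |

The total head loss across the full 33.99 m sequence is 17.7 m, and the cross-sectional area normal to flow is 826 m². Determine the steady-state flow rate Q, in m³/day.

Flow is perpendicular to layering, so the layers act in series and the equivalent K is the thickness-weighted harmonic mean.
Total thickness L = 11.2 + 6.72 + 11.5 + 4.57 = 33.99 m.
Σ(b_i/K_i) = 11.2/567 + 6.72/5.25 + 11.5/0.308 + 4.57/1.30 = 42.15 d.
K_eq = L / Σ(b_i/K_i) = 33.99 / 42.15 = 0.8064 m/day.
Q = K_eq · A · (Δh/L) = 0.8064 × 826 × (17.7/33.99) = 346.8 m³/day.

347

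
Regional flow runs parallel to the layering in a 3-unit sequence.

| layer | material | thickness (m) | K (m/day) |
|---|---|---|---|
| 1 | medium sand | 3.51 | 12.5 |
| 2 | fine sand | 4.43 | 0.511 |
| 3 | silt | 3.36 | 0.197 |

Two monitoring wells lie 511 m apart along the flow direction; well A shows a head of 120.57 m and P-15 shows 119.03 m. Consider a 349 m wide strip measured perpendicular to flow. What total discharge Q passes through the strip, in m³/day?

Flow is parallel to layering, so each bed carries its own Darcy discharge and the transmissivities add.
Σ(K_i·b_i) = 12.5×3.51 + 0.511×4.43 + 0.197×3.36 = 46.80 m²/day.
Hydraulic gradient i = (120.57 − 119.03) / 511 = 1.54 / 511 = 0.003014.
Q = Σ(K_i·b_i) · W · i = 46.80 × 349 × 0.003014 = 49.22 m³/day.

49.2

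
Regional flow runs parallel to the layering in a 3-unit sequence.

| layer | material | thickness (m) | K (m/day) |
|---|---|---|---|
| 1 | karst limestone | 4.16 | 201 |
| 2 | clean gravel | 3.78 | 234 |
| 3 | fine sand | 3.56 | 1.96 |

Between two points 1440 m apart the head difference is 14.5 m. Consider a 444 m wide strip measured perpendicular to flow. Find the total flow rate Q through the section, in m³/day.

Flow is parallel to layering, so each bed carries its own Darcy discharge and the transmissivities add.
Σ(K_i·b_i) = 201×4.16 + 234×3.78 + 1.96×3.56 = 1728 m²/day.
Hydraulic gradient i = Δh / L = 14.5 / 1440 = 0.01007.
Q = Σ(K_i·b_i) · W · i = 1728 × 444 × 0.01007 = 7724 m³/day.

7720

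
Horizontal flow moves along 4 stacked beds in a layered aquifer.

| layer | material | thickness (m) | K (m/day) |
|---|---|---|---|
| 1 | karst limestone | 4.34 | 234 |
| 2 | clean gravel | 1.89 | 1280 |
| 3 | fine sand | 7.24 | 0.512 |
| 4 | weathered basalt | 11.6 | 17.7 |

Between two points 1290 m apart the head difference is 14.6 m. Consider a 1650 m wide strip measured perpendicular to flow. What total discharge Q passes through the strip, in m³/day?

68000

Flow is parallel to layering, so each bed carries its own Darcy discharge and the transmissivities add.
Σ(K_i·b_i) = 234×4.34 + 1280×1.89 + 0.512×7.24 + 17.7×11.6 = 3644 m²/day.
Hydraulic gradient i = Δh / L = 14.6 / 1290 = 0.01132.
Q = Σ(K_i·b_i) · W · i = 3644 × 1650 × 0.01132 = 68046 m³/day.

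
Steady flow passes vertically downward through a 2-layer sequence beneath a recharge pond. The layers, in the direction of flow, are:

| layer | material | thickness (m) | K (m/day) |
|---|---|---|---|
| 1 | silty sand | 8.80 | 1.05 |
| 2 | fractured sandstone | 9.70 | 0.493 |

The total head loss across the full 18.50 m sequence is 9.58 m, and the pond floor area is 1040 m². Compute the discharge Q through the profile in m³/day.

355

Flow is perpendicular to layering, so the layers act in series and the equivalent K is the thickness-weighted harmonic mean.
Total thickness L = 8.80 + 9.70 = 18.50 m.
Σ(b_i/K_i) = 8.80/1.05 + 9.70/0.493 = 28.06 d.
K_eq = L / Σ(b_i/K_i) = 18.50 / 28.06 = 0.6594 m/day.
Q = K_eq · A · (Δh/L) = 0.6594 × 1040 × (9.58/18.50) = 355.1 m³/day.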